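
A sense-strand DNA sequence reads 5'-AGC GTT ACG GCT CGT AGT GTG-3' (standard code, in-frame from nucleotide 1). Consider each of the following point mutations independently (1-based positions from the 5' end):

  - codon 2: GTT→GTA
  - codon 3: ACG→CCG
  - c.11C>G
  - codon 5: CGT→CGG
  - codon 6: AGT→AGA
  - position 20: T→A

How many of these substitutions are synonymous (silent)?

2

Codon 2: GTT (Val) → GTA (Val) — synonymous.
Codon 3: ACG (Thr) → CCG (Pro) — missense.
Codon 4: GCT (Ala) → GGT (Gly) — missense.
Codon 5: CGT (Arg) → CGG (Arg) — synonymous.
Codon 6: AGT (Ser) → AGA (Arg) — missense.
Codon 7: GTG (Val) → GAG (Glu) — missense.
Synonymous: 2 of 6.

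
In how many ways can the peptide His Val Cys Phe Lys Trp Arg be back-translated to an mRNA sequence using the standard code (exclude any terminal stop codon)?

384

His: 2 codons.
Val: 4 codons.
Cys: 2 codons.
Phe: 2 codons.
Lys: 2 codons.
Trp: 1 codon.
Arg: 6 codons.
2 × 4 × 2 × 2 × 2 × 1 × 6 = 384.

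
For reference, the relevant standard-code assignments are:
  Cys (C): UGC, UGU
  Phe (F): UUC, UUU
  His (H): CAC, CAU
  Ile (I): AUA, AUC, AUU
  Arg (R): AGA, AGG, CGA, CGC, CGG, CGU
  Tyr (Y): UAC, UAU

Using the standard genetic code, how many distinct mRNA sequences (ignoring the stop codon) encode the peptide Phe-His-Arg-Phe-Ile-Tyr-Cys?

576

Phe: 2 codons.
His: 2 codons.
Arg: 6 codons.
Phe: 2 codons.
Ile: 3 codons.
Tyr: 2 codons.
Cys: 2 codons.
2 × 2 × 6 × 2 × 3 × 2 × 2 = 576.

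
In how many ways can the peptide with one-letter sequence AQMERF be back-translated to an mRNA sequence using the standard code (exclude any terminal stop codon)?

192

Ala: 4 codons.
Gln: 2 codons.
Met: 1 codon.
Glu: 2 codons.
Arg: 6 codons.
Phe: 2 codons.
4 × 2 × 1 × 2 × 6 × 2 = 192.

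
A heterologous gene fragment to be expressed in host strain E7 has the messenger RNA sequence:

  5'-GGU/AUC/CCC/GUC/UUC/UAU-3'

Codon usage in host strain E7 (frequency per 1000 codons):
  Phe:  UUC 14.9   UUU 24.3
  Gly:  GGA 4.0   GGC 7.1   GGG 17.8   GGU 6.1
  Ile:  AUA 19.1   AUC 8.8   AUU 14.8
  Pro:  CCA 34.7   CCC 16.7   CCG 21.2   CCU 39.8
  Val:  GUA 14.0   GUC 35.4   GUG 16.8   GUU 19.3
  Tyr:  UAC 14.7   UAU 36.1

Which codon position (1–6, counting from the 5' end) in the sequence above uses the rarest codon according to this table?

Codon 1 GGU (Gly): 6.1 per 1000.
Codon 2 AUC (Ile): 8.8 per 1000.
Codon 3 CCC (Pro): 16.7 per 1000.
Codon 4 GUC (Val): 35.4 per 1000.
Codon 5 UUC (Phe): 14.9 per 1000.
Codon 6 UAU (Tyr): 36.1 per 1000.
Lowest frequency is 6.1 at codon 1.

1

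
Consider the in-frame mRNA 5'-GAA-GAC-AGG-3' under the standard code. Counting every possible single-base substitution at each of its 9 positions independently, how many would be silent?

Codon 1 (GAA, Glu): 1 synonymous substitution.
Codon 2 (GAC, Asp): 1 synonymous substitution.
Codon 3 (AGG, Arg): 2 synonymous substitutions.
Total: 1 + 1 + 2 = 4.

4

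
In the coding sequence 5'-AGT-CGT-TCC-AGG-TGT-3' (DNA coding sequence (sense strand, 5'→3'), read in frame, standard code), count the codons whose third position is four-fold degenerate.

2

Codon 1 AGT (Ser): third position 2-fold.
Codon 2 CGT (Arg): third position 4-fold.
Codon 3 TCC (Ser): third position 4-fold.
Codon 4 AGG (Arg): third position 2-fold.
Codon 5 TGT (Cys): third position 2-fold.
Four-fold degenerate third positions: 2.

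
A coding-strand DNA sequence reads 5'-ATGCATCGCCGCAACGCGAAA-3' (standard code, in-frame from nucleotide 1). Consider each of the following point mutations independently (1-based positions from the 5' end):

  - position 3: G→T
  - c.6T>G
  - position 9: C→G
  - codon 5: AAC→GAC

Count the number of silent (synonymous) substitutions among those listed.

1

Codon 1: ATG (Met) → ATT (Ile) — missense.
Codon 2: CAT (His) → CAG (Gln) — missense.
Codon 3: CGC (Arg) → CGG (Arg) — synonymous.
Codon 5: AAC (Asn) → GAC (Asp) — missense.
Synonymous: 1 of 4.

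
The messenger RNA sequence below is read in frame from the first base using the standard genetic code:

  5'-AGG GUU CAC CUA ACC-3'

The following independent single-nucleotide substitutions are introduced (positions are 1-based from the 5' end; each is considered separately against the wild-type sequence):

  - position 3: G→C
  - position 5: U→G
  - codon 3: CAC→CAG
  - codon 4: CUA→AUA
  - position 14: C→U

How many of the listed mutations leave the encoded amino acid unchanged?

0

Codon 1: AGG (Arg) → AGC (Ser) — missense.
Codon 2: GUU (Val) → GGU (Gly) — missense.
Codon 3: CAC (His) → CAG (Gln) — missense.
Codon 4: CUA (Leu) → AUA (Ile) — missense.
Codon 5: ACC (Thr) → AUC (Ile) — missense.
Synonymous: 0 of 5.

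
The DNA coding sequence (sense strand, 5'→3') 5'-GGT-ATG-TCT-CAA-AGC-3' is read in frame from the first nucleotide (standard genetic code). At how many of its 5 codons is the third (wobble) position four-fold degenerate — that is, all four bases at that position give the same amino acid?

Codon 1 GGT (Gly): third position 4-fold.
Codon 2 ATG (Met): third position 1-fold.
Codon 3 TCT (Ser): third position 4-fold.
Codon 4 CAA (Gln): third position 2-fold.
Codon 5 AGC (Ser): third position 2-fold.
Four-fold degenerate third positions: 2.

2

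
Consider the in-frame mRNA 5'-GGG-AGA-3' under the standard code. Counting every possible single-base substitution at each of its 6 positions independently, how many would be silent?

Codon 1 (GGG, Gly): 3 synonymous substitutions.
Codon 2 (AGA, Arg): 2 synonymous substitutions.
Total: 3 + 2 = 5.

5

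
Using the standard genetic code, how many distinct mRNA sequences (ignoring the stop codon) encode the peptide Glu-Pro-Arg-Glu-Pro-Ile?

Glu: 2 codons.
Pro: 4 codons.
Arg: 6 codons.
Glu: 2 codons.
Pro: 4 codons.
Ile: 3 codons.
2 × 4 × 6 × 2 × 4 × 3 = 1152.

1152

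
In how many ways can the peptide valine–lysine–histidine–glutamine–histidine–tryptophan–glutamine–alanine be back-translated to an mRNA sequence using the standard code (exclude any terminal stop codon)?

512

Val: 4 codons.
Lys: 2 codons.
His: 2 codons.
Gln: 2 codons.
His: 2 codons.
Trp: 1 codon.
Gln: 2 codons.
Ala: 4 codons.
4 × 2 × 2 × 2 × 2 × 1 × 2 × 4 = 512.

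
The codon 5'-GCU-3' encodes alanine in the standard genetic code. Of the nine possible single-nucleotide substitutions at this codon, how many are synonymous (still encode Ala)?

3

Position 1: none → 0 synonymous.
Position 2: none → 0 synonymous.
Position 3: GCC, GCA, GCG → 3 synonymous.
Total: 0 + 0 + 3 = 3.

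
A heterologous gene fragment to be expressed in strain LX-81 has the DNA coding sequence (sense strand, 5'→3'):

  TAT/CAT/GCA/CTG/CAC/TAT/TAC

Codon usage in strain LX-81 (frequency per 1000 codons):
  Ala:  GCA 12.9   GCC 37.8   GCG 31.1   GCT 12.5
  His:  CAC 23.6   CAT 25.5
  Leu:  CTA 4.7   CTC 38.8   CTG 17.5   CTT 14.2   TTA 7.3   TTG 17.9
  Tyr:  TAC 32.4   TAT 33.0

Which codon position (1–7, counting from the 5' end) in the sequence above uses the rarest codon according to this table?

3

Codon 1 TAT (Tyr): 33.0 per 1000.
Codon 2 CAT (His): 25.5 per 1000.
Codon 3 GCA (Ala): 12.9 per 1000.
Codon 4 CTG (Leu): 17.5 per 1000.
Codon 5 CAC (His): 23.6 per 1000.
Codon 6 TAT (Tyr): 33.0 per 1000.
Codon 7 TAC (Tyr): 32.4 per 1000.
Lowest frequency is 12.9 at codon 3.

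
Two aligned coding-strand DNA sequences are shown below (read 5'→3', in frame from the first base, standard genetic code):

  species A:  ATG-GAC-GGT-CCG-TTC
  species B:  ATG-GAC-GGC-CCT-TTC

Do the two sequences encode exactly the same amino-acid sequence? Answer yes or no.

yes

Codon 1: ATG Met / ATG Met — identical.
Codon 2: GAC Asp / GAC Asp — identical.
Codon 3: GGT Gly / GGC Gly — synonymous.
Codon 4: CCG Pro / CCT Pro — synonymous.
Codon 5: TTC Phe / TTC Phe — identical.
Nonsynonymous differences: 0 → same protein.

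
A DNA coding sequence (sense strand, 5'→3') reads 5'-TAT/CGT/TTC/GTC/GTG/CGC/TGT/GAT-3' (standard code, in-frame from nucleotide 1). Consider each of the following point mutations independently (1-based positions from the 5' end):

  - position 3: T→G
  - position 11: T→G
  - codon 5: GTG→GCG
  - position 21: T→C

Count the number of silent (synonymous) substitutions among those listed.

Codon 1: TAT (Tyr) → TAG (Stop) — nonsense.
Codon 4: GTC (Val) → GGC (Gly) — missense.
Codon 5: GTG (Val) → GCG (Ala) — missense.
Codon 7: TGT (Cys) → TGC (Cys) — synonymous.
Synonymous: 1 of 4.

1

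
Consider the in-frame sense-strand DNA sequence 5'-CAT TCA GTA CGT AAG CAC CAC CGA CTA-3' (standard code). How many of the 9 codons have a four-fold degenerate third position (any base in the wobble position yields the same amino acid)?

Codon 1 CAT (His): third position 2-fold.
Codon 2 TCA (Ser): third position 4-fold.
Codon 3 GTA (Val): third position 4-fold.
Codon 4 CGT (Arg): third position 4-fold.
Codon 5 AAG (Lys): third position 2-fold.
Codon 6 CAC (His): third position 2-fold.
Codon 7 CAC (His): third position 2-fold.
Codon 8 CGA (Arg): third position 4-fold.
Codon 9 CTA (Leu): third position 4-fold.
Four-fold degenerate third positions: 5.

5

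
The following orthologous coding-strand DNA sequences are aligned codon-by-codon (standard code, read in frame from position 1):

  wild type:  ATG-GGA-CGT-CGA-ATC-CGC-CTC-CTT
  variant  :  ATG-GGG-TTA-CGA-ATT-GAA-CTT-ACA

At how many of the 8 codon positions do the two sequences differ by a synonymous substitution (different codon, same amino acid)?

3

Codon 1: ATG Met / ATG Met — identical.
Codon 2: GGA Gly / GGG Gly — synonymous.
Codon 3: CGT Arg / TTA Leu — nonsynonymous.
Codon 4: CGA Arg / CGA Arg — identical.
Codon 5: ATC Ile / ATT Ile — synonymous.
Codon 6: CGC Arg / GAA Glu — nonsynonymous.
Codon 7: CTC Leu / CTT Leu — synonymous.
Codon 8: CTT Leu / ACA Thr — nonsynonymous.
Synonymous differences: 3.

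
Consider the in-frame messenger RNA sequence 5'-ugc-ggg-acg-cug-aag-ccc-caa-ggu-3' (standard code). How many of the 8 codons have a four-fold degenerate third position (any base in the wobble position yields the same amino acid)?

Codon 1 UGC (Cys): third position 2-fold.
Codon 2 GGG (Gly): third position 4-fold.
Codon 3 ACG (Thr): third position 4-fold.
Codon 4 CUG (Leu): third position 4-fold.
Codon 5 AAG (Lys): third position 2-fold.
Codon 6 CCC (Pro): third position 4-fold.
Codon 7 CAA (Gln): third position 2-fold.
Codon 8 GGU (Gly): third position 4-fold.
Four-fold degenerate third positions: 5.

5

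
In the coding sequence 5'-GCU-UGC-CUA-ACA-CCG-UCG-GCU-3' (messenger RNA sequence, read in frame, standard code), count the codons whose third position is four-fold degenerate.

Codon 1 GCU (Ala): third position 4-fold.
Codon 2 UGC (Cys): third position 2-fold.
Codon 3 CUA (Leu): third position 4-fold.
Codon 4 ACA (Thr): third position 4-fold.
Codon 5 CCG (Pro): third position 4-fold.
Codon 6 UCG (Ser): third position 4-fold.
Codon 7 GCU (Ala): third position 4-fold.
Four-fold degenerate third positions: 6.

6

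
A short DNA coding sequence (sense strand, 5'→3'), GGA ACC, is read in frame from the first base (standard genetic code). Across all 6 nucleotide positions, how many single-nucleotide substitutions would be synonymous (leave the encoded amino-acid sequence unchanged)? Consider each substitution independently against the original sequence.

6

Codon 1 (GGA, Gly): 3 synonymous substitutions.
Codon 2 (ACC, Thr): 3 synonymous substitutions.
Total: 3 + 3 = 6.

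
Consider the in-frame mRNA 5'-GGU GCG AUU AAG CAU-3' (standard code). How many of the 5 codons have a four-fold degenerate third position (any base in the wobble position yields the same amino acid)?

Codon 1 GGU (Gly): third position 4-fold.
Codon 2 GCG (Ala): third position 4-fold.
Codon 3 AUU (Ile): third position 3-fold.
Codon 4 AAG (Lys): third position 2-fold.
Codon 5 CAU (His): third position 2-fold.
Four-fold degenerate third positions: 2.

2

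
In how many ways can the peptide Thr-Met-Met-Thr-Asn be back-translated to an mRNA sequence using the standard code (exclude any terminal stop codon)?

32

Thr: 4 codons.
Met: 1 codon.
Met: 1 codon.
Thr: 4 codons.
Asn: 2 codons.
4 × 1 × 1 × 4 × 2 = 32.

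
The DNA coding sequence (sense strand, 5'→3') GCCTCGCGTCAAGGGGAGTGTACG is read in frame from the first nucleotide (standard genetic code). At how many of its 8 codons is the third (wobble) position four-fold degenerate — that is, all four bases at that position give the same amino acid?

5

Codon 1 GCC (Ala): third position 4-fold.
Codon 2 TCG (Ser): third position 4-fold.
Codon 3 CGT (Arg): third position 4-fold.
Codon 4 CAA (Gln): third position 2-fold.
Codon 5 GGG (Gly): third position 4-fold.
Codon 6 GAG (Glu): third position 2-fold.
Codon 7 TGT (Cys): third position 2-fold.
Codon 8 ACG (Thr): third position 4-fold.
Four-fold degenerate third positions: 5.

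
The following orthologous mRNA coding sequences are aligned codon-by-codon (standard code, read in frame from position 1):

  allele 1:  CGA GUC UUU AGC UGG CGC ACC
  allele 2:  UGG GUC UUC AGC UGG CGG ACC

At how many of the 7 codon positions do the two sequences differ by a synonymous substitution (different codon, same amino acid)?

Codon 1: CGA Arg / UGG Trp — nonsynonymous.
Codon 2: GUC Val / GUC Val — identical.
Codon 3: UUU Phe / UUC Phe — synonymous.
Codon 4: AGC Ser / AGC Ser — identical.
Codon 5: UGG Trp / UGG Trp — identical.
Codon 6: CGC Arg / CGG Arg — synonymous.
Codon 7: ACC Thr / ACC Thr — identical.
Synonymous differences: 2.

2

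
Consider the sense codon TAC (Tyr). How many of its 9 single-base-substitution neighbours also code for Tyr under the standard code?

Position 1: none → 0 synonymous.
Position 2: none → 0 synonymous.
Position 3: TAT → 1 synonymous.
Total: 0 + 0 + 1 = 1.

1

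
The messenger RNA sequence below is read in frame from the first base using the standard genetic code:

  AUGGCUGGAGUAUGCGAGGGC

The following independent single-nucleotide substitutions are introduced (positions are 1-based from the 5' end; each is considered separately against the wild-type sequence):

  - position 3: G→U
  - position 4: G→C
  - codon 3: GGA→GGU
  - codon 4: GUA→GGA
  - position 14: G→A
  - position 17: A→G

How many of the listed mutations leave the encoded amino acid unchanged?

Codon 1: AUG (Met) → AUU (Ile) — missense.
Codon 2: GCU (Ala) → CCU (Pro) — missense.
Codon 3: GGA (Gly) → GGU (Gly) — synonymous.
Codon 4: GUA (Val) → GGA (Gly) — missense.
Codon 5: UGC (Cys) → UAC (Tyr) — missense.
Codon 6: GAG (Glu) → GGG (Gly) — missense.
Synonymous: 1 of 6.

1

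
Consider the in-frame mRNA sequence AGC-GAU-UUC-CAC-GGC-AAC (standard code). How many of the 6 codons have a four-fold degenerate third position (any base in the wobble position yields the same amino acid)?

Codon 1 AGC (Ser): third position 2-fold.
Codon 2 GAU (Asp): third position 2-fold.
Codon 3 UUC (Phe): third position 2-fold.
Codon 4 CAC (His): third position 2-fold.
Codon 5 GGC (Gly): third position 4-fold.
Codon 6 AAC (Asn): third position 2-fold.
Four-fold degenerate third positions: 1.

1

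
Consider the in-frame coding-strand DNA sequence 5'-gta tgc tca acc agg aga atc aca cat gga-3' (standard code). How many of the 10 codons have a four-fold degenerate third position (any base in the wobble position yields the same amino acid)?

Codon 1 GTA (Val): third position 4-fold.
Codon 2 TGC (Cys): third position 2-fold.
Codon 3 TCA (Ser): third position 4-fold.
Codon 4 ACC (Thr): third position 4-fold.
Codon 5 AGG (Arg): third position 2-fold.
Codon 6 AGA (Arg): third position 2-fold.
Codon 7 ATC (Ile): third position 3-fold.
Codon 8 ACA (Thr): third position 4-fold.
Codon 9 CAT (His): third position 2-fold.
Codon 10 GGA (Gly): third position 4-fold.
Four-fold degenerate third positions: 5.

5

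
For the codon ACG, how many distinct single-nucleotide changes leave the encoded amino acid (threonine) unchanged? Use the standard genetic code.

3

Position 1: none → 0 synonymous.
Position 2: none → 0 synonymous.
Position 3: ACT, ACC, ACA → 3 synonymous.
Total: 0 + 0 + 3 = 3.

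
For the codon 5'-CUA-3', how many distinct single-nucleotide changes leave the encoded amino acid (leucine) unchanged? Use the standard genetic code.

Position 1: UUA → 1 synonymous.
Position 2: none → 0 synonymous.
Position 3: CUU, CUC, CUG → 3 synonymous.
Total: 1 + 0 + 3 = 4.

4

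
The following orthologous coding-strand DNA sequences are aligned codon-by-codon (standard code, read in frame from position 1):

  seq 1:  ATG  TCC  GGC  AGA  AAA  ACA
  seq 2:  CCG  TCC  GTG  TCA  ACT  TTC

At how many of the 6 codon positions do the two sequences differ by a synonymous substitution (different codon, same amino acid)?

0

Codon 1: ATG Met / CCG Pro — nonsynonymous.
Codon 2: TCC Ser / TCC Ser — identical.
Codon 3: GGC Gly / GTG Val — nonsynonymous.
Codon 4: AGA Arg / TCA Ser — nonsynonymous.
Codon 5: AAA Lys / ACT Thr — nonsynonymous.
Codon 6: ACA Thr / TTC Phe — nonsynonymous.
Synonymous differences: 0.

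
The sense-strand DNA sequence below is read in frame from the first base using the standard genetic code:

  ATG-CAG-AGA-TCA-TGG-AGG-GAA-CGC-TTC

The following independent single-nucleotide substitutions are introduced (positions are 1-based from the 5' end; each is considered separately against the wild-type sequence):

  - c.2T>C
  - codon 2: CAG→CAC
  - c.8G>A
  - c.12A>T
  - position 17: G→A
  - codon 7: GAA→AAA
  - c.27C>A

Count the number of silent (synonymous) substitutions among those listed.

Codon 1: ATG (Met) → ACG (Thr) — missense.
Codon 2: CAG (Gln) → CAC (His) — missense.
Codon 3: AGA (Arg) → AAA (Lys) — missense.
Codon 4: TCA (Ser) → TCT (Ser) — synonymous.
Codon 6: AGG (Arg) → AAG (Lys) — missense.
Codon 7: GAA (Glu) → AAA (Lys) — missense.
Codon 9: TTC (Phe) → TTA (Leu) — missense.
Synonymous: 1 of 7.

1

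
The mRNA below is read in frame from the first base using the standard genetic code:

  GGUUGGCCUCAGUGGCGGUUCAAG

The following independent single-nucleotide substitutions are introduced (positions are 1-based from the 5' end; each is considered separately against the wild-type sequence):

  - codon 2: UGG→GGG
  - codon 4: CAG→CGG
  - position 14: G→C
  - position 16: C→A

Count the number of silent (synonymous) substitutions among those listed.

Codon 2: UGG (Trp) → GGG (Gly) — missense.
Codon 4: CAG (Gln) → CGG (Arg) — missense.
Codon 5: UGG (Trp) → UCG (Ser) — missense.
Codon 6: CGG (Arg) → AGG (Arg) — synonymous.
Synonymous: 1 of 4.

1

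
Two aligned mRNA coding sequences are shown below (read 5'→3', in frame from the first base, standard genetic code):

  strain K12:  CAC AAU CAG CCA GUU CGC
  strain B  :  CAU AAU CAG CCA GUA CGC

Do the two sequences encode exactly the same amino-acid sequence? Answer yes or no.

yes

Codon 1: CAC His / CAU His — synonymous.
Codon 2: AAU Asn / AAU Asn — identical.
Codon 3: CAG Gln / CAG Gln — identical.
Codon 4: CCA Pro / CCA Pro — identical.
Codon 5: GUU Val / GUA Val — synonymous.
Codon 6: CGC Arg / CGC Arg — identical.
Nonsynonymous differences: 0 → same protein.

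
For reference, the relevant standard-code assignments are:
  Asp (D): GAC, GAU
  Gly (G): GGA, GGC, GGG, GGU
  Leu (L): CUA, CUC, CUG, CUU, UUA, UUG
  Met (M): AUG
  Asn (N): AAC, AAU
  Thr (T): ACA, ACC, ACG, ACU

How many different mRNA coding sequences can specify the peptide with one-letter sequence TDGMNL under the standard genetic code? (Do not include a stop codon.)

384

Thr: 4 codons.
Asp: 2 codons.
Gly: 4 codons.
Met: 1 codon.
Asn: 2 codons.
Leu: 6 codons.
4 × 2 × 4 × 1 × 2 × 6 = 384.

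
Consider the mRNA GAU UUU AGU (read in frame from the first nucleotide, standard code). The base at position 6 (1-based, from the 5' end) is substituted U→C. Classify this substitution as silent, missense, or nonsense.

silent

Position 6 falls in codon 2: UUU → Phe.
After the substitution the codon is UUC → Phe.
Both encode Phe, so the change is synonymous.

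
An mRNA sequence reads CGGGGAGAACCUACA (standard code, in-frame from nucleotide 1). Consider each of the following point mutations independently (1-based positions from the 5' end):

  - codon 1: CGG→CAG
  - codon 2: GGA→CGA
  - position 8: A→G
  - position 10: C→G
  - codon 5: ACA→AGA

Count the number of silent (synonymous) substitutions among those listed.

0

Codon 1: CGG (Arg) → CAG (Gln) — missense.
Codon 2: GGA (Gly) → CGA (Arg) — missense.
Codon 3: GAA (Glu) → GGA (Gly) — missense.
Codon 4: CCU (Pro) → GCU (Ala) — missense.
Codon 5: ACA (Thr) → AGA (Arg) — missense.
Synonymous: 0 of 5.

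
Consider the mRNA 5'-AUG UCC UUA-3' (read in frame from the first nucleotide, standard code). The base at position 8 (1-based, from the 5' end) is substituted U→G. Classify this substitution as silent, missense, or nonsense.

nonsense

Position 8 falls in codon 3: UUA → Leu.
After the substitution the codon is UGA → Stop.
The new codon is a stop codon, so this is a nonsense mutation.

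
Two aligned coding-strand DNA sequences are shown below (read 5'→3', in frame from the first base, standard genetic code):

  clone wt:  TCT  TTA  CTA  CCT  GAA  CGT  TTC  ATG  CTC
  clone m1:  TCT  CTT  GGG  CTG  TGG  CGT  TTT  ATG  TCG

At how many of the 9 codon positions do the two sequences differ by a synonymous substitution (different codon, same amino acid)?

Codon 1: TCT Ser / TCT Ser — identical.
Codon 2: TTA Leu / CTT Leu — synonymous.
Codon 3: CTA Leu / GGG Gly — nonsynonymous.
Codon 4: CCT Pro / CTG Leu — nonsynonymous.
Codon 5: GAA Glu / TGG Trp — nonsynonymous.
Codon 6: CGT Arg / CGT Arg — identical.
Codon 7: TTC Phe / TTT Phe — synonymous.
Codon 8: ATG Met / ATG Met — identical.
Codon 9: CTC Leu / TCG Ser — nonsynonymous.
Synonymous differences: 2.

2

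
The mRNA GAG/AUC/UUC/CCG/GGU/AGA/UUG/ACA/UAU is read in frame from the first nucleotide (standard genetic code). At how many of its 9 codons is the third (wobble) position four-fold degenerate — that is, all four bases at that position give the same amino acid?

Codon 1 GAG (Glu): third position 2-fold.
Codon 2 AUC (Ile): third position 3-fold.
Codon 3 UUC (Phe): third position 2-fold.
Codon 4 CCG (Pro): third position 4-fold.
Codon 5 GGU (Gly): third position 4-fold.
Codon 6 AGA (Arg): third position 2-fold.
Codon 7 UUG (Leu): third position 2-fold.
Codon 8 ACA (Thr): third position 4-fold.
Codon 9 UAU (Tyr): third position 2-fold.
Four-fold degenerate third positions: 3.

3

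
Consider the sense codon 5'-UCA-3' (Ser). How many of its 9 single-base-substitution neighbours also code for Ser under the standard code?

3

Position 1: none → 0 synonymous.
Position 2: none → 0 synonymous.
Position 3: UCU, UCC, UCG → 3 synonymous.
Total: 0 + 0 + 3 = 3.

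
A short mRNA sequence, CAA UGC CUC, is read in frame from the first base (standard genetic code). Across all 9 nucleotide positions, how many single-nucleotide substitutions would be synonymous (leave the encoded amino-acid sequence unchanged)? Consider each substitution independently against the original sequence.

5

Codon 1 (CAA, Gln): 1 synonymous substitution.
Codon 2 (UGC, Cys): 1 synonymous substitution.
Codon 3 (CUC, Leu): 3 synonymous substitutions.
Total: 1 + 1 + 3 = 5.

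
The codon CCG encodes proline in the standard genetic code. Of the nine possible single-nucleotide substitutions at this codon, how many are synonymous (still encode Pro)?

Position 1: none → 0 synonymous.
Position 2: none → 0 synonymous.
Position 3: CCU, CCC, CCA → 3 synonymous.
Total: 0 + 0 + 3 = 3.

3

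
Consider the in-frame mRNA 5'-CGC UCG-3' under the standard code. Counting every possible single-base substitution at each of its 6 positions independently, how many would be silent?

6

Codon 1 (CGC, Arg): 3 synonymous substitutions.
Codon 2 (UCG, Ser): 3 synonymous substitutions.
Total: 3 + 3 = 6.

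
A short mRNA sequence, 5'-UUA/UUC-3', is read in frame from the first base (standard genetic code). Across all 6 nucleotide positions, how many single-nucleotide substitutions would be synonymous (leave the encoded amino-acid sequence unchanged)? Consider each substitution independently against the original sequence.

Codon 1 (UUA, Leu): 2 synonymous substitutions.
Codon 2 (UUC, Phe): 1 synonymous substitution.
Total: 2 + 1 = 3.

3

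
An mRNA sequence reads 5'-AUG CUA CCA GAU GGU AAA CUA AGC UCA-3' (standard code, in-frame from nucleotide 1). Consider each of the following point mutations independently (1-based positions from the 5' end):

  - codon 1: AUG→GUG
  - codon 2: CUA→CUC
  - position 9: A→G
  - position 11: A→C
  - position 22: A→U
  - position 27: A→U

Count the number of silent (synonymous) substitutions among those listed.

3

Codon 1: AUG (Met) → GUG (Val) — missense.
Codon 2: CUA (Leu) → CUC (Leu) — synonymous.
Codon 3: CCA (Pro) → CCG (Pro) — synonymous.
Codon 4: GAU (Asp) → GCU (Ala) — missense.
Codon 8: AGC (Ser) → UGC (Cys) — missense.
Codon 9: UCA (Ser) → UCU (Ser) — synonymous.
Synonymous: 3 of 6.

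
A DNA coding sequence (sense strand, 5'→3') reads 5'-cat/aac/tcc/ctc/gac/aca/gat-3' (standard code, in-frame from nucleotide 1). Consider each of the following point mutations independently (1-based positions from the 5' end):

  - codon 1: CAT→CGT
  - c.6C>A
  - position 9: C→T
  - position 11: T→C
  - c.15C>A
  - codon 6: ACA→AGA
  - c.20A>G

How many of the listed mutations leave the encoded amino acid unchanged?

Codon 1: CAT (His) → CGT (Arg) — missense.
Codon 2: AAC (Asn) → AAA (Lys) — missense.
Codon 3: TCC (Ser) → TCT (Ser) — synonymous.
Codon 4: CTC (Leu) → CCC (Pro) — missense.
Codon 5: GAC (Asp) → GAA (Glu) — missense.
Codon 6: ACA (Thr) → AGA (Arg) — missense.
Codon 7: GAT (Asp) → GGT (Gly) — missense.
Synonymous: 1 of 7.

1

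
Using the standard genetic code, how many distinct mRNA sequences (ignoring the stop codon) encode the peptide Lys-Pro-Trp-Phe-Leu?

Lys: 2 codons.
Pro: 4 codons.
Trp: 1 codon.
Phe: 2 codons.
Leu: 6 codons.
2 × 4 × 1 × 2 × 6 = 96.

96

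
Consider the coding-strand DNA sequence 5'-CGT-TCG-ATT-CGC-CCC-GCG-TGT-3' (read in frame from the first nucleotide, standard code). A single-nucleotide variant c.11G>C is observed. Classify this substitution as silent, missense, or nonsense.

Position 11 falls in codon 4: CGC → Arg.
After the substitution the codon is CCC → Pro.
Arg ≠ Pro, so this is a missense mutation.

missense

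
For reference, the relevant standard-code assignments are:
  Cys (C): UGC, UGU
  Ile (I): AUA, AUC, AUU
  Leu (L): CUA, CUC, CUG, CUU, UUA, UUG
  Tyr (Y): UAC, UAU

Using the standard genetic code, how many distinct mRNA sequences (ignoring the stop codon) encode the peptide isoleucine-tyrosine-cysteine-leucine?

72

Ile: 3 codons.
Tyr: 2 codons.
Cys: 2 codons.
Leu: 6 codons.
3 × 2 × 2 × 6 = 72.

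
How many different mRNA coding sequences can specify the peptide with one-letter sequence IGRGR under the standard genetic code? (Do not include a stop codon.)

Ile: 3 codons.
Gly: 4 codons.
Arg: 6 codons.
Gly: 4 codons.
Arg: 6 codons.
3 × 4 × 6 × 4 × 6 = 1728.

1728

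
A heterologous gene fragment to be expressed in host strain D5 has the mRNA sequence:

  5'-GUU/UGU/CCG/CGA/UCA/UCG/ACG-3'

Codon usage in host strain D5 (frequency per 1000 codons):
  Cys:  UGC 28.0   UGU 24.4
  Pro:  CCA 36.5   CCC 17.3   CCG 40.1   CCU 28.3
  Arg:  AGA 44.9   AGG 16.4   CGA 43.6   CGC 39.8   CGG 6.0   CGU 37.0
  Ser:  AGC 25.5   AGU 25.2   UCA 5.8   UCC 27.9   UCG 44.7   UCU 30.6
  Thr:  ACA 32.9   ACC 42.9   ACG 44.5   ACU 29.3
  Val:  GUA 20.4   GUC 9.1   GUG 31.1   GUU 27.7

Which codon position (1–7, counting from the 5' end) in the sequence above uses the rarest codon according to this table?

5

Codon 1 GUU (Val): 27.7 per 1000.
Codon 2 UGU (Cys): 24.4 per 1000.
Codon 3 CCG (Pro): 40.1 per 1000.
Codon 4 CGA (Arg): 43.6 per 1000.
Codon 5 UCA (Ser): 5.8 per 1000.
Codon 6 UCG (Ser): 44.7 per 1000.
Codon 7 ACG (Thr): 44.5 per 1000.
Lowest frequency is 5.8 at codon 5.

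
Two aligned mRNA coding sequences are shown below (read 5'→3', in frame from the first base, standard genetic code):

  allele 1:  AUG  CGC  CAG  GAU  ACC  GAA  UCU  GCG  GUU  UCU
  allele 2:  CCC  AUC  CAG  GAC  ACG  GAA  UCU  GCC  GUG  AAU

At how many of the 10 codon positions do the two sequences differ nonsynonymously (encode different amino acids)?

3

Codon 1: AUG Met / CCC Pro — nonsynonymous.
Codon 2: CGC Arg / AUC Ile — nonsynonymous.
Codon 3: CAG Gln / CAG Gln — identical.
Codon 4: GAU Asp / GAC Asp — synonymous.
Codon 5: ACC Thr / ACG Thr — synonymous.
Codon 6: GAA Glu / GAA Glu — identical.
Codon 7: UCU Ser / UCU Ser — identical.
Codon 8: GCG Ala / GCC Ala — synonymous.
Codon 9: GUU Val / GUG Val — synonymous.
Codon 10: UCU Ser / AAU Asn — nonsynonymous.
Nonsynonymous differences: 3.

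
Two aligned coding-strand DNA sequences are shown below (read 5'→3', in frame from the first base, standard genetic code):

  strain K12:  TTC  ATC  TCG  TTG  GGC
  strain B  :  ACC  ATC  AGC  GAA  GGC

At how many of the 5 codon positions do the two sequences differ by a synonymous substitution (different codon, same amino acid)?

Codon 1: TTC Phe / ACC Thr — nonsynonymous.
Codon 2: ATC Ile / ATC Ile — identical.
Codon 3: TCG Ser / AGC Ser — synonymous.
Codon 4: TTG Leu / GAA Glu — nonsynonymous.
Codon 5: GGC Gly / GGC Gly — identical.
Synonymous differences: 1.

1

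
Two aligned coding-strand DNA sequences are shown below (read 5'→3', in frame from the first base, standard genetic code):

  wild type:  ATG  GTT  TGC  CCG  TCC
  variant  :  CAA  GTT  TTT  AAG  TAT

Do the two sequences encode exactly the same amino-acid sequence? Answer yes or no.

Codon 1: ATG Met / CAA Gln — nonsynonymous.
Codon 2: GTT Val / GTT Val — identical.
Codon 3: TGC Cys / TTT Phe — nonsynonymous.
Codon 4: CCG Pro / AAG Lys — nonsynonymous.
Codon 5: TCC Ser / TAT Tyr — nonsynonymous.
Nonsynonymous differences: 4 → different protein.

no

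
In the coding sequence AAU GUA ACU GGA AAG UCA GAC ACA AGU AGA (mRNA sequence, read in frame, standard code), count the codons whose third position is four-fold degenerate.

5

Codon 1 AAU (Asn): third position 2-fold.
Codon 2 GUA (Val): third position 4-fold.
Codon 3 ACU (Thr): third position 4-fold.
Codon 4 GGA (Gly): third position 4-fold.
Codon 5 AAG (Lys): third position 2-fold.
Codon 6 UCA (Ser): third position 4-fold.
Codon 7 GAC (Asp): third position 2-fold.
Codon 8 ACA (Thr): third position 4-fold.
Codon 9 AGU (Ser): third position 2-fold.
Codon 10 AGA (Arg): third position 2-fold.
Four-fold degenerate third positions: 5.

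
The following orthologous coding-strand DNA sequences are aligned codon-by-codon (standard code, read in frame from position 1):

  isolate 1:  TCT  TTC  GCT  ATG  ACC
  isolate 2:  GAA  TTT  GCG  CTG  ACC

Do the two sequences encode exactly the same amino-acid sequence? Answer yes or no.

no

Codon 1: TCT Ser / GAA Glu — nonsynonymous.
Codon 2: TTC Phe / TTT Phe — synonymous.
Codon 3: GCT Ala / GCG Ala — synonymous.
Codon 4: ATG Met / CTG Leu — nonsynonymous.
Codon 5: ACC Thr / ACC Thr — identical.
Nonsynonymous differences: 2 → different protein.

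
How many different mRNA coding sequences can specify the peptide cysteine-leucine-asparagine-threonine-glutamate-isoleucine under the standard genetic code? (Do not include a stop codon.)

Cys: 2 codons.
Leu: 6 codons.
Asn: 2 codons.
Thr: 4 codons.
Glu: 2 codons.
Ile: 3 codons.
2 × 6 × 2 × 4 × 2 × 3 = 576.

576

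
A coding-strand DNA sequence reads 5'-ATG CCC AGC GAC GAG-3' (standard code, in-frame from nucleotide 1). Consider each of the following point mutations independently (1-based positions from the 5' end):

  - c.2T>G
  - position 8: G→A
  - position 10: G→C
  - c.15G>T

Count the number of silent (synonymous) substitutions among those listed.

Codon 1: ATG (Met) → AGG (Arg) — missense.
Codon 3: AGC (Ser) → AAC (Asn) — missense.
Codon 4: GAC (Asp) → CAC (His) — missense.
Codon 5: GAG (Glu) → GAT (Asp) — missense.
Synonymous: 0 of 4.

0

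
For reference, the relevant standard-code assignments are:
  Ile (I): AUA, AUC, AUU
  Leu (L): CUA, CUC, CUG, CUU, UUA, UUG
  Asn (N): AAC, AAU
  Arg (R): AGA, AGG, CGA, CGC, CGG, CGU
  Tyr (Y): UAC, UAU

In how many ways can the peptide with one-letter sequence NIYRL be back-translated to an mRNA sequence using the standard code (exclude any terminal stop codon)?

Asn: 2 codons.
Ile: 3 codons.
Tyr: 2 codons.
Arg: 6 codons.
Leu: 6 codons.
2 × 3 × 2 × 6 × 6 = 432.

432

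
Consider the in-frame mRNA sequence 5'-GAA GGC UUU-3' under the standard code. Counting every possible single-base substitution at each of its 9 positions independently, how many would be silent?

5

Codon 1 (GAA, Glu): 1 synonymous substitution.
Codon 2 (GGC, Gly): 3 synonymous substitutions.
Codon 3 (UUU, Phe): 1 synonymous substitution.
Total: 1 + 3 + 1 = 5.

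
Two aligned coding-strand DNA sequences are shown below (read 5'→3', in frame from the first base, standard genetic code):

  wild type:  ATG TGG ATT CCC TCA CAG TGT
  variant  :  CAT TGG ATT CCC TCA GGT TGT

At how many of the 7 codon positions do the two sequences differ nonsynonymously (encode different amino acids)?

2

Codon 1: ATG Met / CAT His — nonsynonymous.
Codon 2: TGG Trp / TGG Trp — identical.
Codon 3: ATT Ile / ATT Ile — identical.
Codon 4: CCC Pro / CCC Pro — identical.
Codon 5: TCA Ser / TCA Ser — identical.
Codon 6: CAG Gln / GGT Gly — nonsynonymous.
Codon 7: TGT Cys / TGT Cys — identical.
Nonsynonymous differences: 2.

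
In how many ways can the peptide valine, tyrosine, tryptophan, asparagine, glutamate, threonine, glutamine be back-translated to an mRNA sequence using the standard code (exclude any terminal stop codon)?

256

Val: 4 codons.
Tyr: 2 codons.
Trp: 1 codon.
Asn: 2 codons.
Glu: 2 codons.
Thr: 4 codons.
Gln: 2 codons.
4 × 2 × 1 × 2 × 2 × 4 × 2 = 256.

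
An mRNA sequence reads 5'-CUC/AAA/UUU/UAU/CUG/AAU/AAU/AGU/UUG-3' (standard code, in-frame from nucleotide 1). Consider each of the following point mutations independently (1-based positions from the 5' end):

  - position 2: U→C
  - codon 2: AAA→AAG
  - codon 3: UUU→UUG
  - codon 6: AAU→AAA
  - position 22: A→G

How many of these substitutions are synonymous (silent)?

Codon 1: CUC (Leu) → CCC (Pro) — missense.
Codon 2: AAA (Lys) → AAG (Lys) — synonymous.
Codon 3: UUU (Phe) → UUG (Leu) — missense.
Codon 6: AAU (Asn) → AAA (Lys) — missense.
Codon 8: AGU (Ser) → GGU (Gly) — missense.
Synonymous: 1 of 5.

1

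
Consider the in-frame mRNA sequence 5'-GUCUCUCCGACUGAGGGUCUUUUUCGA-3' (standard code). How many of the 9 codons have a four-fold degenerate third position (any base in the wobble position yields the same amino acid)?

7

Codon 1 GUC (Val): third position 4-fold.
Codon 2 UCU (Ser): third position 4-fold.
Codon 3 CCG (Pro): third position 4-fold.
Codon 4 ACU (Thr): third position 4-fold.
Codon 5 GAG (Glu): third position 2-fold.
Codon 6 GGU (Gly): third position 4-fold.
Codon 7 CUU (Leu): third position 4-fold.
Codon 8 UUU (Phe): third position 2-fold.
Codon 9 CGA (Arg): third position 4-fold.
Four-fold degenerate third positions: 7.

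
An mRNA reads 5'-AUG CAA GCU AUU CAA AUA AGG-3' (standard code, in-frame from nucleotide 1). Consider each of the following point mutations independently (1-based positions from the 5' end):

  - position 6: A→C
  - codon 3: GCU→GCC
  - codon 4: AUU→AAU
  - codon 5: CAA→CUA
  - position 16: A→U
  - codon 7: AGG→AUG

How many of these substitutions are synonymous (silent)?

1

Codon 2: CAA (Gln) → CAC (His) — missense.
Codon 3: GCU (Ala) → GCC (Ala) — synonymous.
Codon 4: AUU (Ile) → AAU (Asn) — missense.
Codon 5: CAA (Gln) → CUA (Leu) — missense.
Codon 6: AUA (Ile) → UUA (Leu) — missense.
Codon 7: AGG (Arg) → AUG (Met) — missense.
Synonymous: 1 of 6.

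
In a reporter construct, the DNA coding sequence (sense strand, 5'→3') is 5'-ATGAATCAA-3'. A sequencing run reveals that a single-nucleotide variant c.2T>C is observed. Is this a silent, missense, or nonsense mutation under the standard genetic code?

missense

Position 2 falls in codon 1: ATG → Met.
After the substitution the codon is ACG → Thr.
Met ≠ Thr, so this is a missense mutation.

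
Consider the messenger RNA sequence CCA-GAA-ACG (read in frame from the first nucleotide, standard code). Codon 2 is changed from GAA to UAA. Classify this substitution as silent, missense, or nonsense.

nonsense

Position 4 falls in codon 2: GAA → Glu.
After the substitution the codon is UAA → Stop.
The new codon is a stop codon, so this is a nonsense mutation.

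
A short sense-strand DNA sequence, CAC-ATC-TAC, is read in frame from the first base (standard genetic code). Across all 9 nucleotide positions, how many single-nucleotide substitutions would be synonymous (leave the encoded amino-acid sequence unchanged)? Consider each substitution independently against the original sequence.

Codon 1 (CAC, His): 1 synonymous substitution.
Codon 2 (ATC, Ile): 2 synonymous substitutions.
Codon 3 (TAC, Tyr): 1 synonymous substitution.
Total: 1 + 2 + 1 = 4.

4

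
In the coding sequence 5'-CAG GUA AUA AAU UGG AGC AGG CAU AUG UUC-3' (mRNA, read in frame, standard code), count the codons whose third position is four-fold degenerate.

1

Codon 1 CAG (Gln): third position 2-fold.
Codon 2 GUA (Val): third position 4-fold.
Codon 3 AUA (Ile): third position 3-fold.
Codon 4 AAU (Asn): third position 2-fold.
Codon 5 UGG (Trp): third position 1-fold.
Codon 6 AGC (Ser): third position 2-fold.
Codon 7 AGG (Arg): third position 2-fold.
Codon 8 CAU (His): third position 2-fold.
Codon 9 AUG (Met): third position 1-fold.
Codon 10 UUC (Phe): third position 2-fold.
Four-fold degenerate third positions: 1.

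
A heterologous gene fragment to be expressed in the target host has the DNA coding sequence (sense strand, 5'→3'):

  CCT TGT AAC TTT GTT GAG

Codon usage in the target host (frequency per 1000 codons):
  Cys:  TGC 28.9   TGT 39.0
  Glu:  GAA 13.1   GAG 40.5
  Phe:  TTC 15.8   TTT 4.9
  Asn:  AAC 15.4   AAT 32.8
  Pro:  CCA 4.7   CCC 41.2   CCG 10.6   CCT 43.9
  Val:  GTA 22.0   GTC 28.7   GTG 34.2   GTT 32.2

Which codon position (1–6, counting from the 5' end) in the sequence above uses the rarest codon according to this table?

Codon 1 CCT (Pro): 43.9 per 1000.
Codon 2 TGT (Cys): 39.0 per 1000.
Codon 3 AAC (Asn): 15.4 per 1000.
Codon 4 TTT (Phe): 4.9 per 1000.
Codon 5 GTT (Val): 32.2 per 1000.
Codon 6 GAG (Glu): 40.5 per 1000.
Lowest frequency is 4.9 at codon 4.

4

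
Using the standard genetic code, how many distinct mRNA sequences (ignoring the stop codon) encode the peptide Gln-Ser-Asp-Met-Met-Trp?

Gln: 2 codons.
Ser: 6 codons.
Asp: 2 codons.
Met: 1 codon.
Met: 1 codon.
Trp: 1 codon.
2 × 6 × 2 × 1 × 1 × 1 = 24.

24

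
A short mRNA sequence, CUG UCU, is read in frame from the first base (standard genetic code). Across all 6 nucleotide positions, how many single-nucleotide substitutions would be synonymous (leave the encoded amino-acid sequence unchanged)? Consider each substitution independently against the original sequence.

7

Codon 1 (CUG, Leu): 4 synonymous substitutions.
Codon 2 (UCU, Ser): 3 synonymous substitutions.
Total: 4 + 3 = 7.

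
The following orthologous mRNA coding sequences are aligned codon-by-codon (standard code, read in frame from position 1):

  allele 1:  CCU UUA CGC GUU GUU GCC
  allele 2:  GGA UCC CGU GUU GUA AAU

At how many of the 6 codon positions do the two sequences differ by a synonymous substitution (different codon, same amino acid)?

Codon 1: CCU Pro / GGA Gly — nonsynonymous.
Codon 2: UUA Leu / UCC Ser — nonsynonymous.
Codon 3: CGC Arg / CGU Arg — synonymous.
Codon 4: GUU Val / GUU Val — identical.
Codon 5: GUU Val / GUA Val — synonymous.
Codon 6: GCC Ala / AAU Asn — nonsynonymous.
Synonymous differences: 2.

2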